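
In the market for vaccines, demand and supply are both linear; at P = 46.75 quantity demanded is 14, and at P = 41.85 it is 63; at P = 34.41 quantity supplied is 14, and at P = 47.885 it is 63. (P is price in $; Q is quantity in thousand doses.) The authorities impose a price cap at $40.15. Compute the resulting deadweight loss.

Demand slope = (41.85 − 46.75)/(63 − 14) = −0.1, so P = 48.15 − 0.1Q.
Supply slope = (47.885 − 34.41)/(63 − 14) = 0.275, so P = 30.56 + 0.275Q.
Competitive equilibrium: 48.15 − 0.1Q = 30.56 + 0.275Q → Q* = 46.9067, P* = 43.4593.
At the ceiling P = 40.15, quantity supplied = (40.15 − 30.56)/0.275 = 34.8727.
Willingness to pay at Q' = 34.8727: 48.15 − 0.1·34.8727 = 44.6627.
ΔQ = 46.9067 − 34.8727 = 12.034; wedge = 44.6627 − 40.15 = 4.5127.
DWL = ½ × 12.034 × 4.5127 = $27.15 thousand.

$27.15 thousand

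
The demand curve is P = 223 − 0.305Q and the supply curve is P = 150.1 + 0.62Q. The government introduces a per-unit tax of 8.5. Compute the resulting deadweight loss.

Competitive equilibrium: 223 − 0.305Q = 150.1 + 0.62Q → Q* = 78.8108, P* = 198.9627.
With the tax, the buyer price exceeds the seller price by 8.5: (223 − 0.305Q) − (150.1 + 0.62Q) = 8.5 → Q' = 69.6216.
ΔQ = 78.8108 − 69.6216 = 9.1892; the wedge equals the tax, 8.5.
Deadweight loss = ½ × 9.1892 × 8.5 = 39.05.

39.05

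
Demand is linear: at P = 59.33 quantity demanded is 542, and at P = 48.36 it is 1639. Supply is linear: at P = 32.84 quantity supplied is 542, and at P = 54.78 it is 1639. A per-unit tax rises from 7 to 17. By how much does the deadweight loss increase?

Demand slope = (48.36 − 59.33)/(1639 − 542) = −0.01, so P = 64.75 − 0.01Q.
Supply slope = (54.78 − 32.84)/(1639 − 542) = 0.02, so P = 22 + 0.02Q.
Competitive equilibrium: 64.75 − 0.01Q = 22 + 0.02Q → Q* = 1425, P* = 50.5.
For a per-unit tax t: ΔQ = t/0.03, so DWL = ½·t·(t/0.03) = t²/0.06.
At t = 7: DWL = 816.667. At t = 17: DWL = 4816.667.
Increase = 4816.667 − 816.667 = 4000.

4000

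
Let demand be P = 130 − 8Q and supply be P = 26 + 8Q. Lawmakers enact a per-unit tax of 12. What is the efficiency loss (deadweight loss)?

Competitive equilibrium: 130 − 8Q = 26 + 8Q → Q* = 6.5, P* = 78.
With the tax, the buyer price exceeds the seller price by 12: (130 − 8Q) − (26 + 8Q) = 12 → Q' = 5.75.
ΔQ = 6.5 − 5.75 = 0.75; the wedge equals the tax, 12.
The triangle = ½ × 0.75 × 12 = 4.50.

4.50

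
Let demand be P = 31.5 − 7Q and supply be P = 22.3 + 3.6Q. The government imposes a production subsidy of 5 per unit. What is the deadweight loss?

Competitive equilibrium: 31.5 − 7Q = 22.3 + 3.6Q → Q* = 0.8679, P* = 25.4245.
The subsidy lowers effective supply by 5: P = 17.3 + 3.6Q.
New quantity: 31.5 − 7Q = 17.3 + 3.6Q → Q' = 1.3396.
Overproduction ΔQ = 1.3396 − 0.8679 = 0.4717; wedge = subsidy = 5.
Welfare loss = ½ × 0.4717 × 5 = 1.18.

1.18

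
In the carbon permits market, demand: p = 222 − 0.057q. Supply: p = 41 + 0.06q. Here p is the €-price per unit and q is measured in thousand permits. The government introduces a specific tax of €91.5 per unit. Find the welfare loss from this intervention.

Competitive equilibrium: 222 − 0.057q = 41 + 0.06q → q* = 1547.00855, p* = 133.82051.
With the tax, the buyer price exceeds the seller price by 91.5: (222 − 0.057q) − (41 + 0.06q) = 91.5 → q' = 764.95726.
Δq = 1547.00855 − 764.95726 = 782.05129; the wedge equals the tax, 91.5.
Welfare loss = ½ × 782.05129 × 91.5 = €35778.85 thousand.

€35778.85 thousand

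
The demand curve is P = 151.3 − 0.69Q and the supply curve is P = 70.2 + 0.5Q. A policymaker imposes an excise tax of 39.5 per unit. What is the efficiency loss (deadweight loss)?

655.57

Competitive equilibrium: 151.3 − 0.69Q = 70.2 + 0.5Q → Q* = 68.1513, P* = 104.2756.
With the tax, the buyer price exceeds the seller price by 39.5: (151.3 − 0.69Q) − (70.2 + 0.5Q) = 39.5 → Q' = 34.958.
ΔQ = 68.1513 − 34.958 = 33.1933; the wedge equals the tax, 39.5.
DWL = ½ × 33.1933 × 39.5 = 655.57.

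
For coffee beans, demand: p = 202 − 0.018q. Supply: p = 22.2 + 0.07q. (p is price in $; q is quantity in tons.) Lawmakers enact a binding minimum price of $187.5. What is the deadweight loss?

Competitive equilibrium: 202 − 0.018q = 22.2 + 0.07q → q* = 2043.181818, p* = 165.222727.
At the floor p = 187.5, quantity demanded = (202 − 187.5)/0.018 = 805.555556.
Sellers' marginal cost at q' = 805.555556: 22.2 + 0.07·805.555556 = 78.588889.
Δq = 2043.181818 − 805.555556 = 1237.626262; wedge = 187.5 − 78.588889 = 108.911111.
DWL = ½ × 1237.626262 × 108.911111 = $67395.63.

$67395.63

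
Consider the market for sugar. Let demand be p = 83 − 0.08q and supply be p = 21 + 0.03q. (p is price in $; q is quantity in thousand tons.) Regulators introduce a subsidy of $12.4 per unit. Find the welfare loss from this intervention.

Competitive equilibrium: 83 − 0.08q = 21 + 0.03q → q* = 563.6364, p* = 37.9091.
The subsidy lowers effective supply by 12.4: p = 8.6 + 0.03q.
New quantity: 83 − 0.08q = 8.6 + 0.03q → q' = 676.3636.
Overproduction Δq = 676.3636 − 563.6364 = 112.7272; wedge = subsidy = 12.4.
DWL = ½ × 112.7272 × 12.4 = $698.91 thousand.

$698.91 thousand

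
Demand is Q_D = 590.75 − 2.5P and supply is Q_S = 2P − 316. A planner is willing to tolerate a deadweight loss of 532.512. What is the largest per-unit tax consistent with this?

30.96

In inverse form: demand P = 236.3 − 0.4Q, supply P = 158 + 0.5Q.
Competitive equilibrium: 236.3 − 0.4Q = 158 + 0.5Q → Q* = 87, P* = 201.5.
A tax t gives ΔQ = t/0.9 and wedge t, so DWL = t²/1.8.
t²/1.8 = 532.512 → t² = 958.5216 → t = 30.96.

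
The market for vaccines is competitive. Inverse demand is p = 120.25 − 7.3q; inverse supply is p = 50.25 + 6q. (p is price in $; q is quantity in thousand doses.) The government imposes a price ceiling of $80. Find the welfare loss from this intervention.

Competitive equilibrium: 120.25 − 7.3q = 50.25 + 6q → q* = 5.2632, p* = 81.8289.
At the ceiling p = 80, quantity supplied = (80 − 50.25)/6 = 4.9583.
Willingness to pay at q' = 4.9583: 120.25 − 7.3·4.9583 = 84.0544.
Δq = 5.2632 − 4.9583 = 0.3049; wedge = 84.0544 − 80 = 4.0544.
DWL = ½ × 0.3049 × 4.0544 = $0.62 thousand.

$0.62 thousand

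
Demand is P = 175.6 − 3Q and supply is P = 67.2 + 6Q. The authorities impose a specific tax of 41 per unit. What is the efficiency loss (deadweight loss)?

93.39

Competitive equilibrium: 175.6 − 3Q = 67.2 + 6Q → Q* = 12.0444, P* = 139.4667.
With the tax, the buyer price exceeds the seller price by 41: (175.6 − 3Q) − (67.2 + 6Q) = 41 → Q' = 7.4889.
ΔQ = 12.0444 − 7.4889 = 4.5555; the wedge equals the tax, 41.
The triangle = ½ × 4.5555 × 41 = 93.39.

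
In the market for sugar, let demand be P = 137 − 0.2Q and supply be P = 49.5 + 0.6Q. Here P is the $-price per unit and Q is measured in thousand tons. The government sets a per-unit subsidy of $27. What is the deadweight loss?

$455.625 thousand

Competitive equilibrium: 137 − 0.2Q = 49.5 + 0.6Q → Q* = 109.375, P* = 115.125.
The subsidy lowers effective supply by 27: P = 22.5 + 0.6Q.
New quantity: 137 − 0.2Q = 22.5 + 0.6Q → Q' = 143.125.
Overproduction ΔQ = 143.125 − 109.375 = 33.75; wedge = subsidy = 27.
DWL = ½ × 33.75 × 27 = $455.625 thousand.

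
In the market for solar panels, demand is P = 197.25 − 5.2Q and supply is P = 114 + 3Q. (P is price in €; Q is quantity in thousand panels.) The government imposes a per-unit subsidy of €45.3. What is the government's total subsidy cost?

Competitive equilibrium: 197.25 − 5.2Q = 114 + 3Q → Q* = 10.1524, P* = 144.4573.
The subsidy lowers effective supply by 45.3: P = 68.7 + 3Q.
New quantity: 197.25 − 5.2Q = 68.7 + 3Q → Q' = 15.6768.
Total subsidy cost = 45.3 × 15.6768 = €710.16 thousand.

€710.16 thousand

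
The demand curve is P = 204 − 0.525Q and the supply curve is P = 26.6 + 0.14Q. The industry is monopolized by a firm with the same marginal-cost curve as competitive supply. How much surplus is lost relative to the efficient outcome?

4605.54

Competitive equilibrium: 204 − 0.525Q = 26.6 + 0.14Q → Q* = 266.7669, P* = 63.9474.
Marginal revenue: MR = 204 − 1.05Q. Set MR = MC: 204 − 1.05Q = 26.6 + 0.14Q → Q_m = 149.0756.
Price P_m = 204 − 0.525·149.0756 = 125.7353; MC(Q_m) = 26.6 + 0.14·149.0756 = 47.4706.
Competitive Q* = 266.7669, so ΔQ = 117.6913; wedge = 125.7353 − 47.4706 = 78.2647.
DWL = ½ × 117.6913 × 78.2647 = 4605.54.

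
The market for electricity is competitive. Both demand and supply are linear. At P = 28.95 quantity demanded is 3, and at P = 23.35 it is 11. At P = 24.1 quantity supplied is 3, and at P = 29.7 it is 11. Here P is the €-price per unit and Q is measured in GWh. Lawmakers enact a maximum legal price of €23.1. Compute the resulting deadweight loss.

Demand slope = (23.35 − 28.95)/(11 − 3) = −0.7, so P = 31.05 − 0.7Q.
Supply slope = (29.7 − 24.1)/(11 − 3) = 0.7, so P = 22 + 0.7Q.
Competitive equilibrium: 31.05 − 0.7Q = 22 + 0.7Q → Q* = 6.4643, P* = 26.525.
At the ceiling P = 23.1, quantity supplied = (23.1 − 22)/0.7 = 1.5714.
Willingness to pay at Q' = 1.5714: 31.05 − 0.7·1.5714 = 29.95.
ΔQ = 6.4643 − 1.5714 = 4.8929; wedge = 29.95 − 23.1 = 6.85.
DWL = ½ × 4.8929 × 6.85 = €16.76.

€16.76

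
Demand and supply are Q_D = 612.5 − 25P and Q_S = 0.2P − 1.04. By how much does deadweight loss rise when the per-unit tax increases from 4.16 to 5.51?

In inverse form: demand P = 24.5 − 0.04Q, supply P = 5.2 + 5Q.
Competitive equilibrium: 24.5 − 0.04Q = 5.2 + 5Q → Q* = 3.8294, P* = 24.3468.
For a per-unit tax t: ΔQ = t/5.04, so DWL = ½·t·(t/5.04) = t²/10.08.
At t = 4.16: DWL = 1.717. At t = 5.51: DWL = 3.012.
Increase = 3.012 − 1.717 = 1.30.

1.30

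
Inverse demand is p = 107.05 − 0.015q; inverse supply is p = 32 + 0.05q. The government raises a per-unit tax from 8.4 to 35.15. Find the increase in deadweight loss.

Competitive equilibrium: 107.05 − 0.015q = 32 + 0.05q → q* = 1154.6154, p* = 89.7308.
For a per-unit tax t: Δq = t/0.065, so DWL = ½·t·(t/0.065) = t²/0.13.
At t = 8.4: DWL = 542.769. At t = 35.15: DWL = 9504.019.
Increase = 9504.019 − 542.769 = 8961.25.

8961.25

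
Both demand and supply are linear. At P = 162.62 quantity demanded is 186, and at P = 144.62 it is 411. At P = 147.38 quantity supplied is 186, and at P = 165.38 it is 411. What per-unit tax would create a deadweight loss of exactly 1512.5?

22

Demand slope = (144.62 − 162.62)/(411 − 186) = −0.08, so P = 177.5 − 0.08Q.
Supply slope = (165.38 − 147.38)/(411 − 186) = 0.08, so P = 132.5 + 0.08Q.
Competitive equilibrium: 177.5 − 0.08Q = 132.5 + 0.08Q → Q* = 281.25, P* = 155.
A tax t gives ΔQ = t/0.16 and wedge t, so DWL = t²/0.32.
t²/0.32 = 1512.5 → t² = 484 → t = 22.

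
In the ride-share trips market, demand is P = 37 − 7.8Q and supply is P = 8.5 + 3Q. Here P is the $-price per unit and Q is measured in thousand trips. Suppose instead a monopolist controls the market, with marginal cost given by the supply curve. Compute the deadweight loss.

Competitive equilibrium: 37 − 7.8Q = 8.5 + 3Q → Q* = 2.6389, P* = 16.4167.
Marginal revenue: MR = 37 − 15.6Q. Set MR = MC: 37 − 15.6Q = 8.5 + 3Q → Q_m = 1.5323.
Price P_m = 37 − 7.8·1.5323 = 25.0481; MC(Q_m) = 8.5 + 3·1.5323 = 13.0969.
Competitive Q* = 2.6389, so ΔQ = 1.1066; wedge = 25.0481 − 13.0969 = 11.9512.
DWL = ½ × 1.1066 × 11.9512 = $6.61 thousand.

$6.61 thousand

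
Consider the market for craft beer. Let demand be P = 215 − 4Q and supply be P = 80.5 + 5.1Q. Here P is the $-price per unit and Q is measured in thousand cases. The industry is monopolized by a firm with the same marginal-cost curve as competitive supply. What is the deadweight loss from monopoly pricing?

Competitive equilibrium: 215 − 4Q = 80.5 + 5.1Q → Q* = 14.7802, P* = 155.8791.
Marginal revenue: MR = 215 − 8Q. Set MR = MC: 215 − 8Q = 80.5 + 5.1Q → Q_m = 10.2672.
Price P_m = 215 − 4·10.2672 = 173.9312; MC(Q_m) = 80.5 + 5.1·10.2672 = 132.8627.
Competitive Q* = 14.7802, so ΔQ = 4.513; wedge = 173.9312 − 132.8627 = 41.0685.
Deadweight loss = ½ × 4.513 × 41.0685 = $92.67 thousand.

$92.67 thousand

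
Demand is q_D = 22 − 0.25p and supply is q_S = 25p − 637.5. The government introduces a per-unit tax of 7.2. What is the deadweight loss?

In inverse form: demand p = 88 − 4q, supply p = 25.5 + 0.04q.
Competitive equilibrium: 88 − 4q = 25.5 + 0.04q → q* = 15.4703, p* = 26.1188.
With the tax, the buyer price exceeds the seller price by 7.2: (88 − 4q) − (25.5 + 0.04q) = 7.2 → q' = 13.6881.
Δq = 15.4703 − 13.6881 = 1.7822; the wedge equals the tax, 7.2.
Deadweight loss = ½ × 1.7822 × 7.2 = 6.42.

6.42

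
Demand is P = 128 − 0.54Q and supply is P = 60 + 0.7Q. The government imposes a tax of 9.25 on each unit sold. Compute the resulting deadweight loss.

34.50

Competitive equilibrium: 128 − 0.54Q = 60 + 0.7Q → Q* = 54.8387, P* = 98.3871.
With the tax, the buyer price exceeds the seller price by 9.25: (128 − 0.54Q) − (60 + 0.7Q) = 9.25 → Q' = 47.379.
ΔQ = 54.8387 − 47.379 = 7.4597; the wedge equals the tax, 9.25.
Welfare loss = ½ × 7.4597 × 9.25 = 34.50.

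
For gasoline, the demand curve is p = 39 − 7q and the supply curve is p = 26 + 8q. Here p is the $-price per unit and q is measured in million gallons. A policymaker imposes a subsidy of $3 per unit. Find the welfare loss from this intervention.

$0.30 million

Competitive equilibrium: 39 − 7q = 26 + 8q → q* = 0.8667, p* = 32.9333.
The subsidy lowers effective supply by 3: p = 23 + 8q.
New quantity: 39 − 7q = 23 + 8q → q' = 1.0667.
Overproduction Δq = 1.0667 − 0.8667 = 0.2; wedge = subsidy = 3.
The triangle = ½ × 0.2 × 3 = $0.30 million.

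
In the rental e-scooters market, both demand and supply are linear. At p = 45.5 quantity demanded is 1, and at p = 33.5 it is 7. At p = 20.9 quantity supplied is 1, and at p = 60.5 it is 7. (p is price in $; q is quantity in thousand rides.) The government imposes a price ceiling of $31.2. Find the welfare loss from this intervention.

$7.27 thousand

Demand slope = (33.5 − 45.5)/(7 − 1) = −2, so p = 47.5 − 2q.
Supply slope = (60.5 − 20.9)/(7 − 1) = 6.6, so p = 14.3 + 6.6q.
Competitive equilibrium: 47.5 − 2q = 14.3 + 6.6q → q* = 3.8605, p* = 39.7791.
At the ceiling p = 31.2, quantity supplied = (31.2 − 14.3)/6.6 = 2.5606.
Willingness to pay at q' = 2.5606: 47.5 − 2·2.5606 = 42.3788.
Δq = 3.8605 − 2.5606 = 1.2999; wedge = 42.3788 − 31.2 = 11.1788.
Welfare loss = ½ × 1.2999 × 11.1788 = $7.27 thousand.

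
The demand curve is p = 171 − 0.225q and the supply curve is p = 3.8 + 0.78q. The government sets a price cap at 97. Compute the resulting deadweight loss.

Competitive equilibrium: 171 − 0.225q = 3.8 + 0.78q → q* = 166.3682, p* = 133.5672.
At the ceiling p = 97, quantity supplied = (97 − 3.8)/0.78 = 119.4872.
Willingness to pay at q' = 119.4872: 171 − 0.225·119.4872 = 144.1154.
Δq = 166.3682 − 119.4872 = 46.881; wedge = 144.1154 − 97 = 47.1154.
DWL = ½ × 46.881 × 47.1154 = 1104.41.

1104.41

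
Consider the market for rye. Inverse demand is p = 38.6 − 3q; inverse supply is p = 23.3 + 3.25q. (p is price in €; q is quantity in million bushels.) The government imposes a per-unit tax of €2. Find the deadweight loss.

€0.32 million

Competitive equilibrium: 38.6 − 3q = 23.3 + 3.25q → q* = 2.448, p* = 31.256.
With the tax, the buyer price exceeds the seller price by 2: (38.6 − 3q) − (23.3 + 3.25q) = 2 → q' = 2.128.
Δq = 2.448 − 2.128 = 0.32; the wedge equals the tax, 2.
Deadweight loss = ½ × 0.32 × 2 = €0.32 million.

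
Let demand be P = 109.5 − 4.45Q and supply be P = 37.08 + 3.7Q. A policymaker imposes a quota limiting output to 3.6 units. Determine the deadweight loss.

Competitive equilibrium: 109.5 − 4.45Q = 37.08 + 3.7Q → Q* = 8.8859, P* = 69.9578.
At Q = 3.6: demand price = 109.5 − 4.45·3.6 = 93.48; supply price = 37.08 + 3.7·3.6 = 50.4.
ΔQ = 8.8859 − 3.6 = 5.2859; wedge = 93.48 − 50.4 = 43.08.
DWL = ½ × 5.2859 × 43.08 = 113.86.

113.86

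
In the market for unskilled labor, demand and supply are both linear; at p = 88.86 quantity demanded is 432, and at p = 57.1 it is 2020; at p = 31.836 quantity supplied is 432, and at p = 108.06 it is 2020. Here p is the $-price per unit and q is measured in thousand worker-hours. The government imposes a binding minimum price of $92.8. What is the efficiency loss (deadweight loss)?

Demand slope = (57.1 − 88.86)/(2020 − 432) = −0.02, so p = 97.5 − 0.02q.
Supply slope = (108.06 − 31.836)/(2020 − 432) = 0.048, so p = 11.1 + 0.048q.
Competitive equilibrium: 97.5 − 0.02q = 11.1 + 0.048q → q* = 1270.5882, p* = 72.0882.
At the floor p = 92.8, quantity demanded = (97.5 − 92.8)/0.02 = 235.
Sellers' marginal cost at q' = 235: 11.1 + 0.048·235 = 22.38.
Δq = 1270.5882 − 235 = 1035.5882; wedge = 92.8 − 22.38 = 70.42.
Deadweight loss = ½ × 1035.5882 × 70.42 = $36463.06 thousand.

$36463.06 thousand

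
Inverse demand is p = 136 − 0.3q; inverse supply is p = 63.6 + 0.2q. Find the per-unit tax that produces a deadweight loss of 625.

25

Competitive equilibrium: 136 − 0.3q = 63.6 + 0.2q → q* = 144.8, p* = 92.56.
A tax t gives Δq = t/0.5 and wedge t, so DWL = t²/1.
t²/1 = 625 → t² = 625 → t = 25.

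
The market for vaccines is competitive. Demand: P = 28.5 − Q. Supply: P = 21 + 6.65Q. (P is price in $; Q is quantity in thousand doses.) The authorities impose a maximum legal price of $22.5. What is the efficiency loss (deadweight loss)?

Competitive equilibrium: 28.5 − Q = 21 + 6.65Q → Q* = 0.9804, P* = 27.5196.
At the ceiling P = 22.5, quantity supplied = (22.5 − 21)/6.65 = 0.2256.
Willingness to pay at Q' = 0.2256: 28.5 − 1·0.2256 = 28.2744.
ΔQ = 0.9804 − 0.2256 = 0.7548; wedge = 28.2744 − 22.5 = 5.7744.
DWL = ½ × 0.7548 × 5.7744 = $2.18 thousand.

$2.18 thousand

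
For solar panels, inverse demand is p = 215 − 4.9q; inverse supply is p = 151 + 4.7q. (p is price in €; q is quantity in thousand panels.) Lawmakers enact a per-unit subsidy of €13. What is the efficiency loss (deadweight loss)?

Competitive equilibrium: 215 − 4.9q = 151 + 4.7q → q* = 6.6667, p* = 182.3333.
The subsidy lowers effective supply by 13: p = 138 + 4.7q.
New quantity: 215 − 4.9q = 138 + 4.7q → q' = 8.0208.
Overproduction Δq = 8.0208 − 6.6667 = 1.3541; wedge = subsidy = 13.
Welfare loss = ½ × 1.3541 × 13 = €8.80 thousand.

€8.80 thousand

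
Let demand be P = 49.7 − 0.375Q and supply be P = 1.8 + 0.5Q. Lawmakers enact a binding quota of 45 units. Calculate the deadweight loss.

41.53

Competitive equilibrium: 49.7 − 0.375Q = 1.8 + 0.5Q → Q* = 54.7429, P* = 29.1714.
At Q = 45: demand price = 49.7 − 0.375·45 = 32.825; supply price = 1.8 + 0.5·45 = 24.3.
ΔQ = 54.7429 − 45 = 9.7429; wedge = 32.825 − 24.3 = 8.525.
DWL = ½ × 9.7429 × 8.525 = 41.53.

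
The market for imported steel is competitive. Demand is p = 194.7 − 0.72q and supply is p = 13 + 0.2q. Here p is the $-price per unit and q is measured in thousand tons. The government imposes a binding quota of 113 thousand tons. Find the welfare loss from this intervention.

$3284.515 thousand

Competitive equilibrium: 194.7 − 0.72q = 13 + 0.2q → q* = 197.5, p* = 52.5.
At q = 113: demand price = 194.7 − 0.72·113 = 113.34; supply price = 13 + 0.2·113 = 35.6.
Δq = 197.5 − 113 = 84.5; wedge = 113.34 − 35.6 = 77.74.
DWL = ½ × 84.5 × 77.74 = $3284.515 thousand.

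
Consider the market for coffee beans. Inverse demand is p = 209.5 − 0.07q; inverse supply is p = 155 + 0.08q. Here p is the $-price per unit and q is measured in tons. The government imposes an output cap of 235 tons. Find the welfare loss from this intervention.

Competitive equilibrium: 209.5 − 0.07q = 155 + 0.08q → q* = 363.3333, p* = 184.0667.
At q = 235: demand price = 209.5 − 0.07·235 = 193.05; supply price = 155 + 0.08·235 = 173.8.
Δq = 363.3333 − 235 = 128.3333; wedge = 193.05 − 173.8 = 19.25.
Welfare loss = ½ × 128.3333 × 19.25 = $1235.21.

$1235.21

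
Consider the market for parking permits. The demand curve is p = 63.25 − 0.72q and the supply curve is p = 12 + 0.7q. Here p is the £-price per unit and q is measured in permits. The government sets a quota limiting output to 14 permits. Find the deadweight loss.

£346.51

Competitive equilibrium: 63.25 − 0.72q = 12 + 0.7q → q* = 36.0915, p* = 37.2641.
At q = 14: demand price = 63.25 − 0.72·14 = 53.17; supply price = 12 + 0.7·14 = 21.8.
Δq = 36.0915 − 14 = 22.0915; wedge = 53.17 − 21.8 = 31.37.
The triangle = ½ × 22.0915 × 31.37 = £346.51.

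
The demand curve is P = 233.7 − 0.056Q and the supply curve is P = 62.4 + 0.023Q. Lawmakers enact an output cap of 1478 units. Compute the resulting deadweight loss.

Competitive equilibrium: 233.7 − 0.056Q = 62.4 + 0.023Q → Q* = 2168.3544, P* = 112.2722.
At Q = 1478: demand price = 233.7 − 0.056·1478 = 150.932; supply price = 62.4 + 0.023·1478 = 96.394.
ΔQ = 2168.3544 − 1478 = 690.3544; wedge = 150.932 − 96.394 = 54.538.
DWL = ½ × 690.3544 × 54.538 = 18825.27.

18825.27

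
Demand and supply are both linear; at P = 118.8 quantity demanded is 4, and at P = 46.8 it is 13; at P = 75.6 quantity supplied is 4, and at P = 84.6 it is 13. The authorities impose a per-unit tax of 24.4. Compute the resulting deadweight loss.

33.08

Demand slope = (46.8 − 118.8)/(13 − 4) = −8, so P = 150.8 − 8Q.
Supply slope = (84.6 − 75.6)/(13 − 4) = 1, so P = 71.6 + Q.
Competitive equilibrium: 150.8 − 8Q = 71.6 + Q → Q* = 8.8, P* = 80.4.
With the tax, the buyer price exceeds the seller price by 24.4: (150.8 − 8Q) − (71.6 + Q) = 24.4 → Q' = 6.0889.
ΔQ = 8.8 − 6.0889 = 2.7111; the wedge equals the tax, 24.4.
The triangle = ½ × 2.7111 × 24.4 = 33.08.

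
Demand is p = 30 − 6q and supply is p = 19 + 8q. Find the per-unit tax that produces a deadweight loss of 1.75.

7

Competitive equilibrium: 30 − 6q = 19 + 8q → q* = 0.7857, p* = 25.2857.
A tax t gives Δq = t/14 and wedge t, so DWL = t²/28.
t²/28 = 1.75 → t² = 49 → t = 7.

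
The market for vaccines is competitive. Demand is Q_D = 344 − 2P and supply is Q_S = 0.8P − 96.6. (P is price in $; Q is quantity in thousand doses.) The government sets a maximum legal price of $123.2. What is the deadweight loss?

In inverse form: demand P = 172 − 0.5Q, supply P = 120.75 + 1.25Q.
Competitive equilibrium: 172 − 0.5Q = 120.75 + 1.25Q → Q* = 29.2857, P* = 157.3571.
At the ceiling P = 123.2, quantity supplied = (123.2 − 120.75)/1.25 = 1.96.
Willingness to pay at Q' = 1.96: 172 − 0.5·1.96 = 171.02.
ΔQ = 29.2857 − 1.96 = 27.3257; wedge = 171.02 − 123.2 = 47.82.
DWL = ½ × 27.3257 × 47.82 = $653.36 thousand.

$653.36 thousand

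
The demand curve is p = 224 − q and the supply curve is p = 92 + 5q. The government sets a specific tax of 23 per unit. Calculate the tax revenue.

Competitive equilibrium: 224 − q = 92 + 5q → q* = 22, p* = 202.
With the tax, the buyer price exceeds the seller price by 23: (224 − q) − (92 + 5q) = 23 → q' = 18.1667.
Tax revenue = 23 × 18.1667 = 417.83.

417.83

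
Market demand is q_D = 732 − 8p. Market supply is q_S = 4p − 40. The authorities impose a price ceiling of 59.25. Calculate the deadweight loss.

77.52

In inverse form: demand p = 91.5 − 0.125q, supply p = 10 + 0.25q.
Competitive equilibrium: 91.5 − 0.125q = 10 + 0.25q → q* = 217.3333, p* = 64.3333.
At the ceiling p = 59.25, quantity supplied = (59.25 − 10)/0.25 = 197.
Willingness to pay at q' = 197: 91.5 − 0.125·197 = 66.875.
Δq = 217.3333 − 197 = 20.3333; wedge = 66.875 − 59.25 = 7.625.
DWL = ½ × 20.3333 × 7.625 = 77.52.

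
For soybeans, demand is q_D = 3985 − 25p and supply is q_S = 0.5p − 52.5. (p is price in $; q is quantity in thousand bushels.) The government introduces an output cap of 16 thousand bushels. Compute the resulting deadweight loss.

In inverse form: demand p = 159.4 − 0.04q, supply p = 105 + 2q.
Competitive equilibrium: 159.4 − 0.04q = 105 + 2q → q* = 26.6667, p* = 158.3333.
At q = 16: demand price = 159.4 − 0.04·16 = 158.76; supply price = 105 + 2·16 = 137.
Δq = 26.6667 − 16 = 10.6667; wedge = 158.76 − 137 = 21.76.
Welfare loss = ½ × 10.6667 × 21.76 = $116.05 thousand.

$116.05 thousand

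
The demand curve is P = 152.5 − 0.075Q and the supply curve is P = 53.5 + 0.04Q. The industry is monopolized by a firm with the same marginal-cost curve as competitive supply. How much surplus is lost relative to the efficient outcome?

Competitive equilibrium: 152.5 − 0.075Q = 53.5 + 0.04Q → Q* = 860.86957, P* = 87.93478.
Marginal revenue: MR = 152.5 − 0.15Q. Set MR = MC: 152.5 − 0.15Q = 53.5 + 0.04Q → Q_m = 521.05263.
Price P_m = 152.5 − 0.075·521.05263 = 113.42105; MC(Q_m) = 53.5 + 0.04·521.05263 = 74.34211.
Competitive Q* = 860.86957, so ΔQ = 339.81694; wedge = 113.42105 − 74.34211 = 39.07894.
Welfare loss = ½ × 339.81694 × 39.07894 = 6639.84.

6639.84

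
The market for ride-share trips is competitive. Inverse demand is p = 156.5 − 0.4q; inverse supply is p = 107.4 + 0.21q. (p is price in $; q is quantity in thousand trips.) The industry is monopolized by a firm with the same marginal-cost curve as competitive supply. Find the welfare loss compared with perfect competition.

$309.94 thousand

Competitive equilibrium: 156.5 − 0.4q = 107.4 + 0.21q → q* = 80.4918, p* = 124.3033.
Marginal revenue: MR = 156.5 − 0.8q. Set MR = MC: 156.5 − 0.8q = 107.4 + 0.21q → q_m = 48.6139.
Price p_m = 156.5 − 0.4·48.6139 = 137.0544; MC(q_m) = 107.4 + 0.21·48.6139 = 117.6089.
Competitive q* = 80.4918, so Δq = 31.8779; wedge = 137.0544 − 117.6089 = 19.4455.
Welfare loss = ½ × 31.8779 × 19.4455 = $309.94 thousand.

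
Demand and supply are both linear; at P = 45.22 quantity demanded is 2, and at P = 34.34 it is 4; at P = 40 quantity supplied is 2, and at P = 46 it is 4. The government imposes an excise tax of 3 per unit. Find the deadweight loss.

Demand slope = (34.34 − 45.22)/(4 − 2) = −5.44, so P = 56.1 − 5.44Q.
Supply slope = (46 − 40)/(4 − 2) = 3, so P = 34 + 3Q.
Competitive equilibrium: 56.1 − 5.44Q = 34 + 3Q → Q* = 2.6185, P* = 41.8555.
With the tax, the buyer price exceeds the seller price by 3: (56.1 − 5.44Q) − (34 + 3Q) = 3 → Q' = 2.263.
ΔQ = 2.6185 − 2.263 = 0.3555; the wedge equals the tax, 3.
DWL = ½ × 0.3555 × 3 = 0.53.

0.53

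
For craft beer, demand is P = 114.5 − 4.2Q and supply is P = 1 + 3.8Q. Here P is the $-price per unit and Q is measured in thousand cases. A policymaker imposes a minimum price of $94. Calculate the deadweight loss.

Competitive equilibrium: 114.5 − 4.2Q = 1 + 3.8Q → Q* = 14.1875, P* = 54.9125.
At the floor P = 94, quantity demanded = (114.5 − 94)/4.2 = 4.88095.
Sellers' marginal cost at Q' = 4.88095: 1 + 3.8·4.88095 = 19.54761.
ΔQ = 14.1875 − 4.88095 = 9.30655; wedge = 94 − 19.54761 = 74.45239.
Welfare loss = ½ × 9.30655 × 74.45239 = $346.45 thousand.

$346.45 thousand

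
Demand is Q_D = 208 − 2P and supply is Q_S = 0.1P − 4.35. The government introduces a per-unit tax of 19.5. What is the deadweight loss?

In inverse form: demand P = 104 − 0.5Q, supply P = 43.5 + 10Q.
Competitive equilibrium: 104 − 0.5Q = 43.5 + 10Q → Q* = 5.7619, P* = 101.119.
With the tax, the buyer price exceeds the seller price by 19.5: (104 − 0.5Q) − (43.5 + 10Q) = 19.5 → Q' = 3.9048.
ΔQ = 5.7619 − 3.9048 = 1.8571; the wedge equals the tax, 19.5.
Welfare loss = ½ × 1.8571 × 19.5 = 18.11.

18.11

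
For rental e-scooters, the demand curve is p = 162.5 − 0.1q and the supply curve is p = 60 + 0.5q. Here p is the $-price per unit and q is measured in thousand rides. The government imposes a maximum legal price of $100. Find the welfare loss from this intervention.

$2475.21 thousand

Competitive equilibrium: 162.5 − 0.1q = 60 + 0.5q → q* = 170.8333, p* = 145.4167.
At the ceiling p = 100, quantity supplied = (100 − 60)/0.5 = 80.
Willingness to pay at q' = 80: 162.5 − 0.1·80 = 154.5.
Δq = 170.8333 − 80 = 90.8333; wedge = 154.5 − 100 = 54.5.
Welfare loss = ½ × 90.8333 × 54.5 = $2475.21 thousand.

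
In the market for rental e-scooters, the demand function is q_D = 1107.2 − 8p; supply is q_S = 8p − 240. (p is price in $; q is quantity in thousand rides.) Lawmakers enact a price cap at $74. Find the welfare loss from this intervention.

$832.32 thousand

In inverse form: demand p = 138.4 − 0.125q, supply p = 30 + 0.125q.
Competitive equilibrium: 138.4 − 0.125q = 30 + 0.125q → q* = 433.6, p* = 84.2.
At the ceiling p = 74, quantity supplied = (74 − 30)/0.125 = 352.
Willingness to pay at q' = 352: 138.4 − 0.125·352 = 94.4.
Δq = 433.6 − 352 = 81.6; wedge = 94.4 − 74 = 20.4.
Deadweight loss = ½ × 81.6 × 20.4 = $832.32 thousand.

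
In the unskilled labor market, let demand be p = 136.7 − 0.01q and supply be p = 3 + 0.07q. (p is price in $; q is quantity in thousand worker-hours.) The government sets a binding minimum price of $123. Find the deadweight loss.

$3630.06 thousand

Competitive equilibrium: 136.7 − 0.01q = 3 + 0.07q → q* = 1671.25, p* = 119.9875.
At the floor p = 123, quantity demanded = (136.7 − 123)/0.01 = 1370.
Sellers' marginal cost at q' = 1370: 3 + 0.07·1370 = 98.9.
Δq = 1671.25 − 1370 = 301.25; wedge = 123 − 98.9 = 24.1.
Deadweight loss = ½ × 301.25 × 24.1 = $3630.06 thousand.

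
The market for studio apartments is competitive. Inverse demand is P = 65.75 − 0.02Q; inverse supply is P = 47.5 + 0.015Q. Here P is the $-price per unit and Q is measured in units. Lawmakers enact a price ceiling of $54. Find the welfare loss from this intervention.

$135.81

Competitive equilibrium: 65.75 − 0.02Q = 47.5 + 0.015Q → Q* = 521.4286, P* = 55.3214.
At the ceiling P = 54, quantity supplied = (54 − 47.5)/0.015 = 433.3333.
Willingness to pay at Q' = 433.3333: 65.75 − 0.02·433.3333 = 57.0833.
ΔQ = 521.4286 − 433.3333 = 88.0953; wedge = 57.0833 − 54 = 3.0833.
The triangle = ½ × 88.0953 × 3.0833 = $135.81.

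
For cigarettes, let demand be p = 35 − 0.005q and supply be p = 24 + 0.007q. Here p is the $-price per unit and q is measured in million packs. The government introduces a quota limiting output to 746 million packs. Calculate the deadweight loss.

$174.76 million

Competitive equilibrium: 35 − 0.005q = 24 + 0.007q → q* = 916.6667, p* = 30.4167.
At q = 746: demand price = 35 − 0.005·746 = 31.27; supply price = 24 + 0.007·746 = 29.222.
Δq = 916.6667 − 746 = 170.6667; wedge = 31.27 − 29.222 = 2.048.
The triangle = ½ × 170.6667 × 2.048 = $174.76 million.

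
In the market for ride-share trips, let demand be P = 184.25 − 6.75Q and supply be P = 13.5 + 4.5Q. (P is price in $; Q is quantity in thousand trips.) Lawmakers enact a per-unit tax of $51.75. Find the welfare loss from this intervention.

$119.025 thousand

Competitive equilibrium: 184.25 − 6.75Q = 13.5 + 4.5Q → Q* = 15.1778, P* = 81.8.
With the tax, the buyer price exceeds the seller price by 51.75: (184.25 − 6.75Q) − (13.5 + 4.5Q) = 51.75 → Q' = 10.5778.
ΔQ = 15.1778 − 10.5778 = 4.6; the wedge equals the tax, 51.75.
DWL = ½ × 4.6 × 51.75 = $119.025 thousand.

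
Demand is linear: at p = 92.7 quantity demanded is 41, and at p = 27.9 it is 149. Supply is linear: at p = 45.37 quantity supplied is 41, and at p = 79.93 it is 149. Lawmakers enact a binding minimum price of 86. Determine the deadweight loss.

Demand slope = (27.9 − 92.7)/(149 − 41) = −0.6, so p = 117.3 − 0.6q.
Supply slope = (79.93 − 45.37)/(149 − 41) = 0.32, so p = 32.25 + 0.32q.
Competitive equilibrium: 117.3 − 0.6q = 32.25 + 0.32q → q* = 92.4457, p* = 61.8326.
At the floor p = 86, quantity demanded = (117.3 − 86)/0.6 = 52.1667.
Sellers' marginal cost at q' = 52.1667: 32.25 + 0.32·52.1667 = 48.9433.
Δq = 92.4457 − 52.1667 = 40.279; wedge = 86 − 48.9433 = 37.0567.
Deadweight loss = ½ × 40.279 × 37.0567 = 746.30.

746.30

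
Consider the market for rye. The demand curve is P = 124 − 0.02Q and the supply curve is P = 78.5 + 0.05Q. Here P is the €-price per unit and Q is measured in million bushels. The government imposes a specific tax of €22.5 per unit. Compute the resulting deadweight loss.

Competitive equilibrium: 124 − 0.02Q = 78.5 + 0.05Q → Q* = 650, P* = 111.
With the tax, the buyer price exceeds the seller price by 22.5: (124 − 0.02Q) − (78.5 + 0.05Q) = 22.5 → Q' = 328.5714.
ΔQ = 650 − 328.5714 = 321.4286; the wedge equals the tax, 22.5.
Welfare loss = ½ × 321.4286 × 22.5 = €3616.07 million.

€3616.07 million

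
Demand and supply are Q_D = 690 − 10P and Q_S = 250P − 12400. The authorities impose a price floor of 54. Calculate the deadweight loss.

In inverse form: demand P = 69 − 0.1Q, supply P = 49.6 + 0.004Q.
Competitive equilibrium: 69 − 0.1Q = 49.6 + 0.004Q → Q* = 186.5385, P* = 50.3462.
At the floor P = 54, quantity demanded = (69 − 54)/0.1 = 150.
Sellers' marginal cost at Q' = 150: 49.6 + 0.004·150 = 50.2.
ΔQ = 186.5385 − 150 = 36.5385; wedge = 54 − 50.2 = 3.8.
DWL = ½ × 36.5385 × 3.8 = 69.42.

69.42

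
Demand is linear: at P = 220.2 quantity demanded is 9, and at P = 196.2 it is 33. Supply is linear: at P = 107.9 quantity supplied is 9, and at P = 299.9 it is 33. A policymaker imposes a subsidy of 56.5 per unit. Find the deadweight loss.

177.35

Demand slope = (196.2 − 220.2)/(33 − 9) = −1, so P = 229.2 − Q.
Supply slope = (299.9 − 107.9)/(33 − 9) = 8, so P = 35.9 + 8Q.
Competitive equilibrium: 229.2 − Q = 35.9 + 8Q → Q* = 21.4778, P* = 207.7222.
The subsidy lowers effective supply by 56.5: P = 8Q − 20.6.
New quantity: 229.2 − Q = 8Q − 20.6 → Q' = 27.7556.
Overproduction ΔQ = 27.7556 − 21.4778 = 6.2778; wedge = subsidy = 56.5.
Welfare loss = ½ × 6.2778 × 56.5 = 177.35.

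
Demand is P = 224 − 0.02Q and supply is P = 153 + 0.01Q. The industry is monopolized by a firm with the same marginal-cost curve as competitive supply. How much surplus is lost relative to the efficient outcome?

Competitive equilibrium: 224 − 0.02Q = 153 + 0.01Q → Q* = 2366.6667, P* = 176.6667.
Marginal revenue: MR = 224 − 0.04Q. Set MR = MC: 224 − 0.04Q = 153 + 0.01Q → Q_m = 1420.
Price P_m = 224 − 0.02·1420 = 195.6; MC(Q_m) = 153 + 0.01·1420 = 167.2.
Competitive Q* = 2366.6667, so ΔQ = 946.6667; wedge = 195.6 − 167.2 = 28.4.
DWL = ½ × 946.6667 × 28.4 = 13442.67.

13442.67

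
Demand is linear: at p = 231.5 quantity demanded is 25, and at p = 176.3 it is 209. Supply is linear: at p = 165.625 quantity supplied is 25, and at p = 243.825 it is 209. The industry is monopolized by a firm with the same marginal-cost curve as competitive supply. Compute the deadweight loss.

416.86

Demand slope = (176.3 − 231.5)/(209 − 25) = −0.3, so p = 239 − 0.3q.
Supply slope = (243.825 − 165.625)/(209 − 25) = 0.425, so p = 155 + 0.425q.
Competitive equilibrium: 239 − 0.3q = 155 + 0.425q → q* = 115.86207, p* = 204.24138.
Marginal revenue: MR = 239 − 0.6q. Set MR = MC: 239 − 0.6q = 155 + 0.425q → q_m = 81.95122.
Price p_m = 239 − 0.3·81.95122 = 214.41463; MC(q_m) = 155 + 0.425·81.95122 = 189.82927.
Competitive q* = 115.86207, so Δq = 33.91085; wedge = 214.41463 − 189.82927 = 24.58536.
DWL = ½ × 33.91085 × 24.58536 = 416.86.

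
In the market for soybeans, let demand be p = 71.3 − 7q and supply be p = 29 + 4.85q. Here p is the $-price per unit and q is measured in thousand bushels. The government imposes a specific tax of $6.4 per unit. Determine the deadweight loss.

Competitive equilibrium: 71.3 − 7q = 29 + 4.85q → q* = 3.5696, p* = 46.3127.
With the tax, the buyer price exceeds the seller price by 6.4: (71.3 − 7q) − (29 + 4.85q) = 6.4 → q' = 3.0295.
Δq = 3.5696 − 3.0295 = 0.5401; the wedge equals the tax, 6.4.
DWL = ½ × 0.5401 × 6.4 = $1.73 thousand.

$1.73 thousand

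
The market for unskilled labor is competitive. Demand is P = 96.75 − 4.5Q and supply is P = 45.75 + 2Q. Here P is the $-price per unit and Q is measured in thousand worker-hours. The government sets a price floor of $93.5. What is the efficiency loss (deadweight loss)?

Competitive equilibrium: 96.75 − 4.5Q = 45.75 + 2Q → Q* = 7.8462, P* = 61.4423.
At the floor P = 93.5, quantity demanded = (96.75 − 93.5)/4.5 = 0.7222.
Sellers' marginal cost at Q' = 0.7222: 45.75 + 2·0.7222 = 47.1944.
ΔQ = 7.8462 − 0.7222 = 7.124; wedge = 93.5 − 47.1944 = 46.3056.
Welfare loss = ½ × 7.124 × 46.3056 = $164.94 thousand.

$164.94 thousand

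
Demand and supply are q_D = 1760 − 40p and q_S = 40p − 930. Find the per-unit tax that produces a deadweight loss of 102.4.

In inverse form: demand p = 44 − 0.025q, supply p = 23.25 + 0.025q.
Competitive equilibrium: 44 − 0.025q = 23.25 + 0.025q → q* = 415, p* = 33.625.
A tax t gives Δq = t/0.05 and wedge t, so DWL = t²/0.1.
t²/0.1 = 102.4 → t² = 10.24 → t = 3.2.

3.2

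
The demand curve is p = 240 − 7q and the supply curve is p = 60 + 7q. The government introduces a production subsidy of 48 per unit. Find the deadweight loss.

82.29

Competitive equilibrium: 240 − 7q = 60 + 7q → q* = 12.8571, p* = 150.
The subsidy lowers effective supply by 48: p = 12 + 7q.
New quantity: 240 − 7q = 12 + 7q → q' = 16.2857.
Overproduction Δq = 16.2857 − 12.8571 = 3.4286; wedge = subsidy = 48.
The triangle = ½ × 3.4286 × 48 = 82.29.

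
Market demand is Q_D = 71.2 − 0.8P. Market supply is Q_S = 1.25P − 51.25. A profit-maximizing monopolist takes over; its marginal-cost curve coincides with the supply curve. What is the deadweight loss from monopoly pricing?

80.63

In inverse form: demand P = 89 − 1.25Q, supply P = 41 + 0.8Q.
Competitive equilibrium: 89 − 1.25Q = 41 + 0.8Q → Q* = 23.4146, P* = 59.7317.
Marginal revenue: MR = 89 − 2.5Q. Set MR = MC: 89 − 2.5Q = 41 + 0.8Q → Q_m = 14.5455.
Price P_m = 89 − 1.25·14.5455 = 70.8181; MC(Q_m) = 41 + 0.8·14.5455 = 52.6364.
Competitive Q* = 23.4146, so ΔQ = 8.8691; wedge = 70.8181 − 52.6364 = 18.1817.
Welfare loss = ½ × 8.8691 × 18.1817 = 80.63.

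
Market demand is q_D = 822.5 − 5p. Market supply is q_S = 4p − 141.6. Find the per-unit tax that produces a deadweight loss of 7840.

In inverse form: demand p = 164.5 − 0.2q, supply p = 35.4 + 0.25q.
Competitive equilibrium: 164.5 − 0.2q = 35.4 + 0.25q → q* = 286.8889, p* = 107.1222.
A tax t gives Δq = t/0.45 and wedge t, so DWL = t²/0.9.
t²/0.9 = 7840 → t² = 7056 → t = 84.

84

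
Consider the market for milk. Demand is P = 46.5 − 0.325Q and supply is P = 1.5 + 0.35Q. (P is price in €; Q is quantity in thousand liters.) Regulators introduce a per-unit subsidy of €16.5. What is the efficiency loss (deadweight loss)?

€201.67 thousand

Competitive equilibrium: 46.5 − 0.325Q = 1.5 + 0.35Q → Q* = 66.6667, P* = 24.8333.
The subsidy lowers effective supply by 16.5: P = 0.35Q − 15.
New quantity: 46.5 − 0.325Q = 0.35Q − 15 → Q' = 91.1111.
Overproduction ΔQ = 91.1111 − 66.6667 = 24.4444; wedge = subsidy = 16.5.
Deadweight loss = ½ × 24.4444 × 16.5 = €201.67 thousand.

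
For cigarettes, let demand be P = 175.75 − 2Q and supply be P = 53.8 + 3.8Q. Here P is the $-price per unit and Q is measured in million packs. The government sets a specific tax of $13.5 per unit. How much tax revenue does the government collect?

Competitive equilibrium: 175.75 − 2Q = 53.8 + 3.8Q → Q* = 21.0259, P* = 133.6983.
With the tax, the buyer price exceeds the seller price by 13.5: (175.75 − 2Q) − (53.8 + 3.8Q) = 13.5 → Q' = 18.6983.
Tax revenue = 13.5 × 18.6983 = $252.43 million.

$252.43 million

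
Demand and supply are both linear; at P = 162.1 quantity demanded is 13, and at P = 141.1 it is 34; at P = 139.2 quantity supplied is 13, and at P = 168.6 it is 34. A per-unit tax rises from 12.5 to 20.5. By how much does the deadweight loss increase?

55

Demand slope = (141.1 − 162.1)/(34 − 13) = −1, so P = 175.1 − Q.
Supply slope = (168.6 − 139.2)/(34 − 13) = 1.4, so P = 121 + 1.4Q.
Competitive equilibrium: 175.1 − Q = 121 + 1.4Q → Q* = 22.5417, P* = 152.5583.
For a per-unit tax t: ΔQ = t/2.4, so DWL = ½·t·(t/2.4) = t²/4.8.
At t = 12.5: DWL = 32.552. At t = 20.5: DWL = 87.552.
Increase = 87.552 − 32.552 = 55.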